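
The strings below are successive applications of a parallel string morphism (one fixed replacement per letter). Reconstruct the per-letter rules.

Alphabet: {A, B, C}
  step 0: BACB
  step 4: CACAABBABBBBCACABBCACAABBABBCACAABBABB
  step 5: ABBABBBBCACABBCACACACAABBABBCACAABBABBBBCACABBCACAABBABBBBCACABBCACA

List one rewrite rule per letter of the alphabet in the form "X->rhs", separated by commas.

  step 4 ⇒ step 5: CACAABBABBBBCACABBCACAABBABBCACAABBABB ⇒ A·BB·A·BB·BB·CA·CA·BB·CA·CA·CA·CA·A·BB·A·BB·CA·CA·A·BB·A·BB·BB·CA·CA·BB·CA·CA·A·BB·A·BB·BB·CA·CA·BB·CA·CA
    A ↦ BB
    B ↦ CA
    C ↦ A

A->BB, B->CA, C->A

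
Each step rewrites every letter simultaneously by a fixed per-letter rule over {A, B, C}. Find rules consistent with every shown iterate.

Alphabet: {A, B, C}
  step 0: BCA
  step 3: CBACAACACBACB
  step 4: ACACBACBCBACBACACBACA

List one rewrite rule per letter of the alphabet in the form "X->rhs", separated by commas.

A->CB, B->CA, C->A

  step 3 ⇒ step 4: CBACAACACBACB ⇒ A·CA·CB·A·CB·CB·A·CB·A·CA·CB·A·CA
    A ↦ CB
    B ↦ CA
    C ↦ A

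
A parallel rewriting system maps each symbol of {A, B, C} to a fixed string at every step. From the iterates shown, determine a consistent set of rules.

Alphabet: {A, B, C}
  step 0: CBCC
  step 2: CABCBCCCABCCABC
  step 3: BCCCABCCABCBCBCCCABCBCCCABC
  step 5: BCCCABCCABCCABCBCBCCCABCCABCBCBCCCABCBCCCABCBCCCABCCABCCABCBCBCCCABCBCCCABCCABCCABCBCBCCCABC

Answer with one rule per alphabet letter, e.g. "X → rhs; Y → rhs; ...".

  step 2 ⇒ step 3: CABCBCCCABCCABC ⇒ BC·C·CA·BC·CA·BC·BC·BC·C·CA·BC·BC·C·CA·BC
    A ↦ C
    B ↦ CA
    C ↦ BC

A->C, B->CA, C->BC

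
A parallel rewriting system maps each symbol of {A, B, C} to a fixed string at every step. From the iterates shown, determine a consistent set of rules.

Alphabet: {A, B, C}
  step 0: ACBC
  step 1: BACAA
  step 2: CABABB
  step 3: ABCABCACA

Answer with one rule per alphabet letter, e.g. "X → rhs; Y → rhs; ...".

  step 2 ⇒ step 3: CABABB ⇒ A·B·CA·B·CA·CA
    A ↦ B
    B ↦ CA
    C ↦ A

A->B, B->CA, C->A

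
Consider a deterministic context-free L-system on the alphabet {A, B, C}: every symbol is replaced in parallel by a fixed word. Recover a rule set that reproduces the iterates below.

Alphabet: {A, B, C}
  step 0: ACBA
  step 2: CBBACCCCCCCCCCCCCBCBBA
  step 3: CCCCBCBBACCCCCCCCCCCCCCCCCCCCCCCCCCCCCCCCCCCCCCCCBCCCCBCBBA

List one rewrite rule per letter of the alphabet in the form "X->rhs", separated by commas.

A->BA, B->CB, C->CCC

  step 2 ⇒ step 3: CBBACCCCCCCCCCCCCBCBBA ⇒ CCC·CB·CB·BA·CCC·CCC·CCC·CCC·CCC·CCC·CCC·CCC·CCC·CCC·CCC·CCC·CCC·CB·CCC·CB·CB·BA
    A ↦ BA
    B ↦ CB
    C ↦ CCC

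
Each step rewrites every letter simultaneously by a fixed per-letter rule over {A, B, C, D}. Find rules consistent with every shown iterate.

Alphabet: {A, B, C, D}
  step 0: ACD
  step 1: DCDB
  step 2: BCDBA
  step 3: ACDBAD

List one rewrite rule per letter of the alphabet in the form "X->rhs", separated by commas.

A->D, B->A, C->CD, D->B

  step 2 ⇒ step 3: BCDBA ⇒ A·CD·B·A·D
    A ↦ D
    B ↦ A
    C ↦ CD
    D ↦ B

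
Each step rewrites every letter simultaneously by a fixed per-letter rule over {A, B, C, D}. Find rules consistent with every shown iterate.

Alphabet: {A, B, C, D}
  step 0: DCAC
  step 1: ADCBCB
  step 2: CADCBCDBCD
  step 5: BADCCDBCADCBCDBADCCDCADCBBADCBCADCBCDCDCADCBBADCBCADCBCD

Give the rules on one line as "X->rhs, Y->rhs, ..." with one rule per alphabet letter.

A->C, B->CD, C->B, D->ADC

  step 1 ⇒ step 2: ADCBCB ⇒ C·ADC·B·CD·B·CD
    A ↦ C
    B ↦ CD
    C ↦ B
    D ↦ ADC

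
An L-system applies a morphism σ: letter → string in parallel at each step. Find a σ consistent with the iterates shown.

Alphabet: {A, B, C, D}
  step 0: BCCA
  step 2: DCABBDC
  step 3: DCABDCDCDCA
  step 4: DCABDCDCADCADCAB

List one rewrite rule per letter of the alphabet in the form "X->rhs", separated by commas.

  step 3 ⇒ step 4: DCABDCDCDCA ⇒ DC·A·B·DC·DC·A·DC·A·DC·A·B
    A ↦ B
    B ↦ DC
    C ↦ A
    D ↦ DC

A->B, B->DC, C->A, D->DC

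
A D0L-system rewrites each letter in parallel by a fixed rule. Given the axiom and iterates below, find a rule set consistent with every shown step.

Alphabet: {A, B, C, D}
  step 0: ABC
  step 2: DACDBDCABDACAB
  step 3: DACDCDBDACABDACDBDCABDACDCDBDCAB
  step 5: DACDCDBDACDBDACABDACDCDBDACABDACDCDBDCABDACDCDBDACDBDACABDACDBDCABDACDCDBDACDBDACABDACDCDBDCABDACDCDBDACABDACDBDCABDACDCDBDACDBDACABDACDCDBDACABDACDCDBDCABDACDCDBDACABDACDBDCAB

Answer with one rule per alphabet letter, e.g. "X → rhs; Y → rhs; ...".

  step 2 ⇒ step 3: DACDBDCABDACAB ⇒ DAC·DC·DB·DAC·AB·DAC·DB·DC·AB·DAC·DC·DB·DC·AB
    A ↦ DC
    B ↦ AB
    C ↦ DB
    D ↦ DAC

A->DC, B->AB, C->DB, D->DAC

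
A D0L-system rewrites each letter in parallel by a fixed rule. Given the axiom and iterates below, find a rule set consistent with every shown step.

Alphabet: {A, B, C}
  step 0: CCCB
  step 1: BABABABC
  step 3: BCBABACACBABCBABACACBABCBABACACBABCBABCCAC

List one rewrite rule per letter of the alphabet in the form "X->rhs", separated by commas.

  step 0 ⇒ step 1: CCCB ⇒ BA·BA·BA·BC
    B ↦ BC
    C ↦ BA
    A ↦ CAC  (constrained at step 1)

A->CAC, B->BC, C->BA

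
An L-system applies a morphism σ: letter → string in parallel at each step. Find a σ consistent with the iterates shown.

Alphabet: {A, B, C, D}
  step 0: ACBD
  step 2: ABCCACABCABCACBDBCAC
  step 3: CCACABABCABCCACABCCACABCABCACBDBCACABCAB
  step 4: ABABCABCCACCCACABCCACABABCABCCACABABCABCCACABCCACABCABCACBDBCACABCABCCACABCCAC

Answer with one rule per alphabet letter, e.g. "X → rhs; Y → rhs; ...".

A->C, B->CAC, C->AB, D->BDB

  step 3 ⇒ step 4: CCACABABCABCCACABCCACABCABCACBDBCACABCAB ⇒ AB·AB·C·AB·C·CAC·C·CAC·AB·C·CAC·AB·AB·C·AB·C·CAC·AB·AB·C·AB·C·CAC·AB·C·CAC·AB·C·AB·CAC·BDB·CAC·AB·C·AB·C·CAC·AB·C·CAC
    A ↦ C
    B ↦ CAC
    C ↦ AB
    D ↦ BDB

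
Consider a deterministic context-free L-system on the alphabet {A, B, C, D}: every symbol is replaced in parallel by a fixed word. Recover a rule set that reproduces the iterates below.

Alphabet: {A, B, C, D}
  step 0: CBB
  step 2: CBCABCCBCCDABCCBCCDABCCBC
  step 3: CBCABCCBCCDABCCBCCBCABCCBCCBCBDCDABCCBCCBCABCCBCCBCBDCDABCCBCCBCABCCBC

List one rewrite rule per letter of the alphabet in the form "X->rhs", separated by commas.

A->CD, B->ABC, C->CBC, D->BD

  step 2 ⇒ step 3: CBCABCCBCCDABCCBCCDABCCBC ⇒ CBC·ABC·CBC·CD·ABC·CBC·CBC·ABC·CBC·CBC·BD·CD·ABC·CBC·CBC·ABC·CBC·CBC·BD·CD·ABC·CBC·CBC·ABC·CBC
    A ↦ CD
    B ↦ ABC
    C ↦ CBC
    D ↦ BD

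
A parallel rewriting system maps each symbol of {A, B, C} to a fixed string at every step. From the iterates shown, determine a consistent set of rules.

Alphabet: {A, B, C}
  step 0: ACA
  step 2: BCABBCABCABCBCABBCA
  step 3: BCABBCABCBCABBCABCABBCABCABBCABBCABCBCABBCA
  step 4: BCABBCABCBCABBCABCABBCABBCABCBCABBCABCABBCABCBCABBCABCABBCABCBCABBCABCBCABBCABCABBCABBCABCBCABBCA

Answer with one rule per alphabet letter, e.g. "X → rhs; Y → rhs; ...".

  step 3 ⇒ step 4: BCABBCABCBCABBCABCABBCABCABBCABBCABCBCABBCA ⇒ BC·AB·BCA·BC·BC·AB·BCA·BC·AB·BC·AB·BCA·BC·BC·AB·BCA·BC·AB·BCA·BC·BC·AB·BCA·BC·AB·BCA·BC·BC·AB·BCA·BC·BC·AB·BCA·BC·AB·BC·AB·BCA·BC·BC·AB·BCA
    A ↦ BCA
    B ↦ BC
    C ↦ AB

A->BCA, B->BC, C->AB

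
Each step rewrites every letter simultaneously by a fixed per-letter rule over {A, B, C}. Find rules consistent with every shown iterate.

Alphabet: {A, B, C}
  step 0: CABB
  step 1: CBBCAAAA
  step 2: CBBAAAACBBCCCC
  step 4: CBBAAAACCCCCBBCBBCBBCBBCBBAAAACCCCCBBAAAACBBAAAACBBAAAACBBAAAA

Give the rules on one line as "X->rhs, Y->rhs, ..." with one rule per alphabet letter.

A->C, B->AA, C->CBB

  step 1 ⇒ step 2: CBBCAAAA ⇒ CBB·AA·AA·CBB·C·C·C·C
    A ↦ C
    B ↦ AA
    C ↦ CBB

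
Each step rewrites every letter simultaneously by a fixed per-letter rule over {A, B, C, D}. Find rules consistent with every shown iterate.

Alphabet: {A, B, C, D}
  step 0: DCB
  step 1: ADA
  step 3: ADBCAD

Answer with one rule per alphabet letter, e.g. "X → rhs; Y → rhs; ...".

  step 0 ⇒ step 1: DCB ⇒ A·D·A
    B ↦ A
    C ↦ D
    D ↦ A
    A ↦ BC  (constrained at step 1)

A->BC, B->A, C->D, D->A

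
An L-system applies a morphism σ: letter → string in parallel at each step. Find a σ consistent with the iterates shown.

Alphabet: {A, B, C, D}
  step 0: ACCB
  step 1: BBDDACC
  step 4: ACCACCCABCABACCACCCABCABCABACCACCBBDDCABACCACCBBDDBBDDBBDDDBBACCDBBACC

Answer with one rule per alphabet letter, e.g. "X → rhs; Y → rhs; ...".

  step 0 ⇒ step 1: ACCB ⇒ BB·D·D·ACC
    A ↦ BB
    B ↦ ACC
    C ↦ D
    D ↦ CAB  (constrained at step 1)

A->BB, B->ACC, C->D, D->CAB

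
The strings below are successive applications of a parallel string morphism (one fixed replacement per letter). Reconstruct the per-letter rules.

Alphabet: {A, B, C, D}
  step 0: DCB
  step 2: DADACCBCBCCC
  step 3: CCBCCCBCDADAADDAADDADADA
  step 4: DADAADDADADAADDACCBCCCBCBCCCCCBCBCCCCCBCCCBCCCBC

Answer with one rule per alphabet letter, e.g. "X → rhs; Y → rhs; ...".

A->BC, B->AD, C->DA, D->CC

  step 3 ⇒ step 4: CCBCCCBCDADAADDAADDADADA ⇒ DA·DA·AD·DA·DA·DA·AD·DA·CC·BC·CC·BC·BC·CC·CC·BC·BC·CC·CC·BC·CC·BC·CC·BC
    A ↦ BC
    B ↦ AD
    C ↦ DA
    D ↦ CC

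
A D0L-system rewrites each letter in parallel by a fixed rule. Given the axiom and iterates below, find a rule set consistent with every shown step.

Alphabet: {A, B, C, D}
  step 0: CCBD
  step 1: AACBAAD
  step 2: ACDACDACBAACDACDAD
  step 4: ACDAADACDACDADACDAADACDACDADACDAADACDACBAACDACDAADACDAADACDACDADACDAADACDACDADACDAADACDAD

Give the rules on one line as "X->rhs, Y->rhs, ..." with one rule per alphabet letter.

  step 1 ⇒ step 2: AACBAAD ⇒ ACD·ACD·A·CBA·ACD·ACD·AD
    A ↦ ACD
    B ↦ CBA
    C ↦ A
    D ↦ AD

A->ACD, B->CBA, C->A, D->AD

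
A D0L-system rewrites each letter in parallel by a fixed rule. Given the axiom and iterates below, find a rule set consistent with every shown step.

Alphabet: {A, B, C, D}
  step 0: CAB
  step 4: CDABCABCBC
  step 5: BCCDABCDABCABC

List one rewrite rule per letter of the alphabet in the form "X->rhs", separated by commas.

  step 4 ⇒ step 5: CDABCABCBC ⇒ BC·C·D·A·BC·D·A·BC·A·BC
    A ↦ D
    B ↦ A
    C ↦ BC
    D ↦ C

A->D, B->A, C->BC, D->C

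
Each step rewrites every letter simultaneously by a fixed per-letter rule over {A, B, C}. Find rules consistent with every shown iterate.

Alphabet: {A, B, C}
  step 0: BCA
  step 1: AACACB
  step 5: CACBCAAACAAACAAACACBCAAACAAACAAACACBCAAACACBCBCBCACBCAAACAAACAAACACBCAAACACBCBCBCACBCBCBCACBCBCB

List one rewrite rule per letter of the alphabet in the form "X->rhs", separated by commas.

A->CB, B->AA, C->CA

  step 0 ⇒ step 1: BCA ⇒ AA·CA·CB
    A ↦ CB
    B ↦ AA
    C ↦ CA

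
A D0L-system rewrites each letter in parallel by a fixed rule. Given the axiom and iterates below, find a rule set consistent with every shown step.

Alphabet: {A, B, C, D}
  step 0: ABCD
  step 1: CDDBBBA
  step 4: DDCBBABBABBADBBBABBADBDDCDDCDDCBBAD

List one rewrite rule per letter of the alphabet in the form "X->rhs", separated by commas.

A->C, B->D, C->DB, D->BBA

  step 0 ⇒ step 1: ABCD ⇒ C·D·DB·BBA
    A ↦ C
    B ↦ D
    C ↦ DB
    D ↦ BBA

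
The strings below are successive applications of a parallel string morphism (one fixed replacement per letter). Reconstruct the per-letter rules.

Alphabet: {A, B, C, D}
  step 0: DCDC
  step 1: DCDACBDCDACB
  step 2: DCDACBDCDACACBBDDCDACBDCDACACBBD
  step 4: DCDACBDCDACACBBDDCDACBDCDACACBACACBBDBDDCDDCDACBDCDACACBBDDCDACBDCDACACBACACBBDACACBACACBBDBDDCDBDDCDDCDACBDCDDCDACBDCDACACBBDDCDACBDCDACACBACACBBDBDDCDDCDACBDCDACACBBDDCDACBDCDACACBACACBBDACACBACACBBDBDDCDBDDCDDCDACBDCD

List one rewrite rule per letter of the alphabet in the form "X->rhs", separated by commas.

  step 1 ⇒ step 2: DCDACBDCDACB ⇒ DCD·ACB·DCD·AC·ACB·BD·DCD·ACB·DCD·AC·ACB·BD
    A ↦ AC
    B ↦ BD
    C ↦ ACB
    D ↦ DCD

A->AC, B->BD, C->ACB, D->DCD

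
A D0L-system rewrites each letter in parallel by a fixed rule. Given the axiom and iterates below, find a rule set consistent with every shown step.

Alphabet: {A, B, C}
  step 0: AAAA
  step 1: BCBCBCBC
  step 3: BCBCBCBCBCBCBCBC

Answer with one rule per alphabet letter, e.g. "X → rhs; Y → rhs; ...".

  step 0 ⇒ step 1: AAAA ⇒ BC·BC·BC·BC
    A ↦ BC
    B ↦ A  (constrained at step 1)
    C ↦ A  (constrained at step 1)

A->BC, B->A, C->A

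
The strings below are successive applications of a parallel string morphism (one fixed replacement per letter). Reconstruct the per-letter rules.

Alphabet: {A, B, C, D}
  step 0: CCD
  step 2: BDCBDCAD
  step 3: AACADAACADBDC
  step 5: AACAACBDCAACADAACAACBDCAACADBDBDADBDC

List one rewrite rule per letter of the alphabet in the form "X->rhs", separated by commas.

A->BD, B->AA, C->AD, D->C

  step 2 ⇒ step 3: BDCBDCAD ⇒ AA·C·AD·AA·C·AD·BD·C
    A ↦ BD
    B ↦ AA
    C ↦ AD
    D ↦ C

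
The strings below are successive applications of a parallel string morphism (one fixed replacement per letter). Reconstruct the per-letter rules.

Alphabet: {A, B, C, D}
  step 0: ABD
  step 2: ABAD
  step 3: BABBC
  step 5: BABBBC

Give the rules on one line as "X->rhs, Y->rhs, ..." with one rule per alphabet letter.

  step 2 ⇒ step 3: ABAD ⇒ B·A·B·BC
    A ↦ B
    B ↦ A
    D ↦ BC
    C ↦ D  (constrained at step 3)

A->B, B->A, C->D, D->BC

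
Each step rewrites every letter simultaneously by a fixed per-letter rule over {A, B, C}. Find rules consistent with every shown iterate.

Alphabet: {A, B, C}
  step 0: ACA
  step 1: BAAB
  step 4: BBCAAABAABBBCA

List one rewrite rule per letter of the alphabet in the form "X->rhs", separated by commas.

  step 0 ⇒ step 1: ACA ⇒ B·AA·B
    A ↦ B
    C ↦ AA
    B ↦ CA  (constrained at step 1)

A->B, B->CA, C->AA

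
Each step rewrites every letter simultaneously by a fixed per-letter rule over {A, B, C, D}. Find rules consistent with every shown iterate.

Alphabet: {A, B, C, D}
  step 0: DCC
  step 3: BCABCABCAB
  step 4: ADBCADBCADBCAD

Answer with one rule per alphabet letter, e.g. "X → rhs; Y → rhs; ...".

A->C, B->AD, C->B, D->AB

  step 3 ⇒ step 4: BCABCABCAB ⇒ AD·B·C·AD·B·C·AD·B·C·AD
    A ↦ C
    B ↦ AD
    C ↦ B
    D ↦ AB  (constrained at step 0)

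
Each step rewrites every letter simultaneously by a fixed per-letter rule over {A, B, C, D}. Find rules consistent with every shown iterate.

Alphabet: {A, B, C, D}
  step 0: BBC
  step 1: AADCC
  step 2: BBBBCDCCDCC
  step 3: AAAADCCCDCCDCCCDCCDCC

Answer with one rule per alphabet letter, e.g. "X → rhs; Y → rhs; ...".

A->BB, B->A, C->DCC, D->C

  step 2 ⇒ step 3: BBBBCDCCDCC ⇒ A·A·A·A·DCC·C·DCC·DCC·C·DCC·DCC
    B ↦ A
    C ↦ DCC
    D ↦ C
  step 1 ⇒ step 2: AADCC ⇒ BB·BB·C·DCC·DCC
    A ↦ BB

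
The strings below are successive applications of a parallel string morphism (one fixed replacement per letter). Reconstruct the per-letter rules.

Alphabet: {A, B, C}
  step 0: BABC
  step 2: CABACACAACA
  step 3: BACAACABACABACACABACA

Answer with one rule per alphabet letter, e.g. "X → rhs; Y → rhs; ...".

  step 2 ⇒ step 3: CABACACAACA ⇒ BA·CA·A·CA·BA·CA·BA·CA·CA·BA·CA
    A ↦ CA
    B ↦ A
    C ↦ BA

A->CA, B->A, C->BA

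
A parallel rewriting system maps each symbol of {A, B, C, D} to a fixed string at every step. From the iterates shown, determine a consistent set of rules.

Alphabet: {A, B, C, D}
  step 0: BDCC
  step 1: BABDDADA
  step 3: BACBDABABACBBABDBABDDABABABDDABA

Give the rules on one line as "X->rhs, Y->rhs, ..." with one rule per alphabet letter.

A->CB, B->BA, C->DA, D->BD

  step 0 ⇒ step 1: BDCC ⇒ BA·BD·DA·DA
    B ↦ BA
    C ↦ DA
    D ↦ BD
    A ↦ CB  (constrained at step 1)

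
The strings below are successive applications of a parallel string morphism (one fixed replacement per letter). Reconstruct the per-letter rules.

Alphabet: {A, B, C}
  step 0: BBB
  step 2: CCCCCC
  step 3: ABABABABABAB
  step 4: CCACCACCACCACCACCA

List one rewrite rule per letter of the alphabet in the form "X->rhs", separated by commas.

A->CC, B->A, C->AB

  step 3 ⇒ step 4: ABABABABABAB ⇒ CC·A·CC·A·CC·A·CC·A·CC·A·CC·A
    A ↦ CC
    B ↦ A
  step 2 ⇒ step 3: CCCCCC ⇒ AB·AB·AB·AB·AB·AB
    C ↦ AB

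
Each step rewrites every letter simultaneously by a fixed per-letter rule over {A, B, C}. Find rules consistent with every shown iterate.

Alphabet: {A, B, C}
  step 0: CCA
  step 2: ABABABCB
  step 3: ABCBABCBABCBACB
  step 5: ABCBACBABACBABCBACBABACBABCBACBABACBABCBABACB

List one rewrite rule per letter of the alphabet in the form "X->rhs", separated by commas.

A->AB, B->CB, C->A

  step 2 ⇒ step 3: ABABABCB ⇒ AB·CB·AB·CB·AB·CB·A·CB
    A ↦ AB
    B ↦ CB
    C ↦ A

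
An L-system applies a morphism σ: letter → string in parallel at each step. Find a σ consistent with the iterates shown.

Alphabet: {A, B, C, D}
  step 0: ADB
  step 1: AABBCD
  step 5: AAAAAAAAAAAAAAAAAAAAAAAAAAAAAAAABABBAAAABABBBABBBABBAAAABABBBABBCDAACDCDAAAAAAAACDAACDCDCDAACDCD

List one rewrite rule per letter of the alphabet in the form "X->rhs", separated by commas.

A->AA, B->CD, C->BA, D->BB

  step 0 ⇒ step 1: ADB ⇒ AA·BB·CD
    A ↦ AA
    B ↦ CD
    D ↦ BB
    C ↦ BA  (constrained at step 1)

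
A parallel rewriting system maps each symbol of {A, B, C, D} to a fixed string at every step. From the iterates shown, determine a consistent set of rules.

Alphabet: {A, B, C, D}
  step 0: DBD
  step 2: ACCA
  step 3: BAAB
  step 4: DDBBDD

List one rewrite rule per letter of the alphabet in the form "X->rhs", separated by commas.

  step 3 ⇒ step 4: BAAB ⇒ DD·B·B·DD
    A ↦ B
    B ↦ DD
  step 2 ⇒ step 3: ACCA ⇒ B·A·A·B
    C ↦ A
    D ↦ C  (constrained at step 0)

A->B, B->DD, C->A, D->C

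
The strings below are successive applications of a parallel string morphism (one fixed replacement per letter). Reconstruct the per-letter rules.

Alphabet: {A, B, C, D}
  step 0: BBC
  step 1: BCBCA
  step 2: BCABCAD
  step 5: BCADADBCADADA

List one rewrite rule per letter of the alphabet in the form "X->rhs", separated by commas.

  step 1 ⇒ step 2: BCBCA ⇒ BC·A·BC·A·D
    A ↦ D
    B ↦ BC
    C ↦ A
    D ↦ A  (constrained at step 2)

A->D, B->BC, C->A, D->A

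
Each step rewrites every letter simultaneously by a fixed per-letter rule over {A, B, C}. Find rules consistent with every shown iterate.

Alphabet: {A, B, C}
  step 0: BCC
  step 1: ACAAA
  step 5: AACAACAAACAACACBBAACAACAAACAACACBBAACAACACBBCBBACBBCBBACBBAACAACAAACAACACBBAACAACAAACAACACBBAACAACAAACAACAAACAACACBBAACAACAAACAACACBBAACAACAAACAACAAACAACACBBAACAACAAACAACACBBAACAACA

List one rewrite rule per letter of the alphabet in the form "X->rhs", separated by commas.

  step 0 ⇒ step 1: BCC ⇒ ACA·A·A
    B ↦ ACA
    C ↦ A
    A ↦ CBB  (constrained at step 1)

A->CBB, B->ACA, C->A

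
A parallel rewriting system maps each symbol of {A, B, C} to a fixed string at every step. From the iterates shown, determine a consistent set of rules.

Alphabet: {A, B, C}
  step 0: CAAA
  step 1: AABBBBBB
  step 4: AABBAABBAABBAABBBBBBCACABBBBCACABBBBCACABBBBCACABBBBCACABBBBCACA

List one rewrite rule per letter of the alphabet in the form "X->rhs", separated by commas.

  step 0 ⇒ step 1: CAAA ⇒ AA·BB·BB·BB
    A ↦ BB
    C ↦ AA
    B ↦ CA  (constrained at step 1)

A->BB, B->CA, C->AA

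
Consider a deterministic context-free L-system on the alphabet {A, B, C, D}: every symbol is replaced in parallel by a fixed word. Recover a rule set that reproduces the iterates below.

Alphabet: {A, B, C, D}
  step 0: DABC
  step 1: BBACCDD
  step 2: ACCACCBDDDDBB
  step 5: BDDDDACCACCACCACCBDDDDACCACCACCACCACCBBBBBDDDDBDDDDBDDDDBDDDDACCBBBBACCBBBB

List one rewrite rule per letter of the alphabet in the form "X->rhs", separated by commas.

A->B, B->ACC, C->DD, D->B

  step 1 ⇒ step 2: BBACCDD ⇒ ACC·ACC·B·DD·DD·B·B
    A ↦ B
    B ↦ ACC
    C ↦ DD
    D ↦ B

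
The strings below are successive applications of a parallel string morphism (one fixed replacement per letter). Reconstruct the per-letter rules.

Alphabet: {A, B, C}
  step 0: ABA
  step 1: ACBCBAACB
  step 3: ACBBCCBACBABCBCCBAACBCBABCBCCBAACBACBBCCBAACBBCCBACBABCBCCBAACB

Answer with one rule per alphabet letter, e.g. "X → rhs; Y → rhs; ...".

A->ACB, B->CBA, C->BC

  step 0 ⇒ step 1: ABA ⇒ ACB·CBA·ACB
    A ↦ ACB
    B ↦ CBA
    C ↦ BC  (constrained at step 1)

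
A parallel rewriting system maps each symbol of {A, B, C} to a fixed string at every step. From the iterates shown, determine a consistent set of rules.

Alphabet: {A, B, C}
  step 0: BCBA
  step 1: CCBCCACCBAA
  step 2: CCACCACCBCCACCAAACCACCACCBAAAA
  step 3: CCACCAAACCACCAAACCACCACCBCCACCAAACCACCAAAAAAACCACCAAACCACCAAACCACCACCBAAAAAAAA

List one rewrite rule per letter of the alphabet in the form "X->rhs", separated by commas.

  step 2 ⇒ step 3: CCACCACCBCCACCAAACCACCACCBAAAA ⇒ CCA·CCA·AA·CCA·CCA·AA·CCA·CCA·CCB·CCA·CCA·AA·CCA·CCA·AA·AA·AA·CCA·CCA·AA·CCA·CCA·AA·CCA·CCA·CCB·AA·AA·AA·AA
    A ↦ AA
    B ↦ CCB
    C ↦ CCA

A->AA, B->CCB, C->CCA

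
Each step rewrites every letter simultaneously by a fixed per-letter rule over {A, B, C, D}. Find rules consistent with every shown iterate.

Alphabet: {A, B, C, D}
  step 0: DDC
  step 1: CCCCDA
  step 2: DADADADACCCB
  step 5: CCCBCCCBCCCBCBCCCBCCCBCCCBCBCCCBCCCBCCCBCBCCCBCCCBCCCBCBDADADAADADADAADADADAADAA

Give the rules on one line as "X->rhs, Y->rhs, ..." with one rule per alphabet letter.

A->CB, B->A, C->DA, D->CC

  step 1 ⇒ step 2: CCCCDA ⇒ DA·DA·DA·DA·CC·CB
    A ↦ CB
    C ↦ DA
    D ↦ CC
    B ↦ A  (constrained at step 2)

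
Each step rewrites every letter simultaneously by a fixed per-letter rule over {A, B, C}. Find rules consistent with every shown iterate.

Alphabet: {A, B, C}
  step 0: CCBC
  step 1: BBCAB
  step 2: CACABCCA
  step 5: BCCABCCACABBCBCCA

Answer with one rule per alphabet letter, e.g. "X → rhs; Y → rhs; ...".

  step 1 ⇒ step 2: BBCAB ⇒ CA·CA·B·C·CA
    A ↦ C
    B ↦ CA
    C ↦ B

A->C, B->CA, C->B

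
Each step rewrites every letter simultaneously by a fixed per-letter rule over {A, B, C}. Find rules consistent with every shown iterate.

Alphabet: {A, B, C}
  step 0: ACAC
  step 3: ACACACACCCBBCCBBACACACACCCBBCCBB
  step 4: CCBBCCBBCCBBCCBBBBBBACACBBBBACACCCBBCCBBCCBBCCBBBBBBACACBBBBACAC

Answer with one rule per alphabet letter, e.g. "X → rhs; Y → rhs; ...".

  step 3 ⇒ step 4: ACACACACCCBBCCBBACACACACCCBBCCBB ⇒ CC·BB·CC·BB·CC·BB·CC·BB·BB·BB·AC·AC·BB·BB·AC·AC·CC·BB·CC·BB·CC·BB·CC·BB·BB·BB·AC·AC·BB·BB·AC·AC
    A ↦ CC
    B ↦ AC
    C ↦ BB

A->CC, B->AC, C->BB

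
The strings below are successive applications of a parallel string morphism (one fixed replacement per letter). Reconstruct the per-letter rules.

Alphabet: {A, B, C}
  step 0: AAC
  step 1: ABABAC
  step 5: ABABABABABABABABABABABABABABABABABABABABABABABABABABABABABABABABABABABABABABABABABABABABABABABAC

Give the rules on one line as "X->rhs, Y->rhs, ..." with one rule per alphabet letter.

  step 0 ⇒ step 1: AAC ⇒ AB·AB·AC
    A ↦ AB
    C ↦ AC
    B ↦ AB  (constrained at step 1)

A->AB, B->AB, C->AC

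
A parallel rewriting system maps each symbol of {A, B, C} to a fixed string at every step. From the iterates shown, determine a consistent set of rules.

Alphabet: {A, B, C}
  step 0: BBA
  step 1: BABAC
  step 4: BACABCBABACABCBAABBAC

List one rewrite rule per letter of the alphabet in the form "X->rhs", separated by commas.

  step 0 ⇒ step 1: BBA ⇒ BA·BA·C
    A ↦ C
    B ↦ BA
    C ↦ AB  (constrained at step 1)

A->C, B->BA, C->AB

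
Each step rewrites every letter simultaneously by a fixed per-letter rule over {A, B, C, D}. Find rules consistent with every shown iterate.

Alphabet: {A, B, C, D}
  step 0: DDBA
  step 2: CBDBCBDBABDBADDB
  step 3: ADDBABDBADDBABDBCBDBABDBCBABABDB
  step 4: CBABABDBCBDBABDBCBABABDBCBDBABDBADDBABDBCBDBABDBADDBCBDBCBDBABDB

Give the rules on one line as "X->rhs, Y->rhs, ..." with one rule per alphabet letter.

A->CB, B->DB, C->AD, D->AB

  step 3 ⇒ step 4: ADDBABDBADDBABDBCBDBABDBCBABABDB ⇒ CB·AB·AB·DB·CB·DB·AB·DB·CB·AB·AB·DB·CB·DB·AB·DB·AD·DB·AB·DB·CB·DB·AB·DB·AD·DB·CB·DB·CB·DB·AB·DB
    A ↦ CB
    B ↦ DB
    C ↦ AD
    D ↦ AB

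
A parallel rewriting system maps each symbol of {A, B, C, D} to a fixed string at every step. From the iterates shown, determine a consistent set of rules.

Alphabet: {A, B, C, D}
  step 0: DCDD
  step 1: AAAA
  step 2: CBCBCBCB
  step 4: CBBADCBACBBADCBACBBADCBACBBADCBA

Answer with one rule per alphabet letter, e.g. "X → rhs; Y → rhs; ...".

A->CB, B->BAD, C->A, D->A

  step 1 ⇒ step 2: AAAA ⇒ CB·CB·CB·CB
    A ↦ CB
    B ↦ BAD  (constrained at step 2)
  step 0 ⇒ step 1: DCDD ⇒ A·A·A·A
    C ↦ A
  step 0 ⇒ step 1: DCDD ⇒ A·A·A·A
    D ↦ A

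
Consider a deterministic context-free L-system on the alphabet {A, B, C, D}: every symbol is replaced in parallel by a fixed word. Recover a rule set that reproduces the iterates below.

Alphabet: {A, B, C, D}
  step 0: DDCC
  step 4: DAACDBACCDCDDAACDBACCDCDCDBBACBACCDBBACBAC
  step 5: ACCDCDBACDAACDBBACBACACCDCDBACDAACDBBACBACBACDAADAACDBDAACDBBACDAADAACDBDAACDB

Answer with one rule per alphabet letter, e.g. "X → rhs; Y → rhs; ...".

A->CD, B->DAA, C->B, D->AC

  step 4 ⇒ step 5: DAACDBACCDCDDAACDBACCDCDCDBBACBACCDBBACBAC ⇒ AC·CD·CD·B·AC·DAA·CD·B·B·AC·B·AC·AC·CD·CD·B·AC·DAA·CD·B·B·AC·B·AC·B·AC·DAA·DAA·CD·B·DAA·CD·B·B·AC·DAA·DAA·CD·B·DAA·CD·B
    A ↦ CD
    B ↦ DAA
    C ↦ B
    D ↦ AC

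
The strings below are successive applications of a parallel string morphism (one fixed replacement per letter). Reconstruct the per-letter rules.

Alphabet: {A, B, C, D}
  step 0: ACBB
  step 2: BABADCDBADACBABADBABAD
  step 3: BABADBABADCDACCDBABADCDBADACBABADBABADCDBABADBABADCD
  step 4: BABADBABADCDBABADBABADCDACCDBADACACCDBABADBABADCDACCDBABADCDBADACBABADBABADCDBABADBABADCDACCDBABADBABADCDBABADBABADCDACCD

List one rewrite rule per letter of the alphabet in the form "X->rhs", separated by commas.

  step 3 ⇒ step 4: BABADBABADCDACCDBABADCDBADACBABADBABADCDBABADBABADCD ⇒ BA·BAD·BA·BAD·CD·BA·BAD·BA·BAD·CD·AC·CD·BAD·AC·AC·CD·BA·BAD·BA·BAD·CD·AC·CD·BA·BAD·CD·BAD·AC·BA·BAD·BA·BAD·CD·BA·BAD·BA·BAD·CD·AC·CD·BA·BAD·BA·BAD·CD·BA·BAD·BA·BAD·CD·AC·CD
    A ↦ BAD
    B ↦ BA
    C ↦ AC
    D ↦ CD

A->BAD, B->BA, C->AC, D->CD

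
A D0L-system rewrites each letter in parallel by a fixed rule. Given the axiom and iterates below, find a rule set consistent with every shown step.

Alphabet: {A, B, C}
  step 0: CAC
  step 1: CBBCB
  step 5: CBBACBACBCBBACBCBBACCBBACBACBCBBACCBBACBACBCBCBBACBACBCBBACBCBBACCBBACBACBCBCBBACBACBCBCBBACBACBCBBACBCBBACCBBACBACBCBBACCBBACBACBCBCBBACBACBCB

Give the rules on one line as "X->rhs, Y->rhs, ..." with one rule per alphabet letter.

A->B, B->BAC, C->CB

  step 0 ⇒ step 1: CAC ⇒ CB·B·CB
    A ↦ B
    C ↦ CB
    B ↦ BAC  (constrained at step 1)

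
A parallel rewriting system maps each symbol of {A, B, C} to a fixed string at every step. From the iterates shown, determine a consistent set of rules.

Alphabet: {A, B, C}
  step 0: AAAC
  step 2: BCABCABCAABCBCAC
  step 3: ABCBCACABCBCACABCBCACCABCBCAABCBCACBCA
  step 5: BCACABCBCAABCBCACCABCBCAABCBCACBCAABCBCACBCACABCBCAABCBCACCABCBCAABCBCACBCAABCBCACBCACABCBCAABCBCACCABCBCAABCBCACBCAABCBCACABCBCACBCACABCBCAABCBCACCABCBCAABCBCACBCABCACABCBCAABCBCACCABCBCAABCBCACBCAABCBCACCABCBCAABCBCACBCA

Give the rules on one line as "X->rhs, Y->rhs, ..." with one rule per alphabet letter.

A->C, B->ABC, C->BCA

  step 2 ⇒ step 3: BCABCABCAABCBCAC ⇒ ABC·BCA·C·ABC·BCA·C·ABC·BCA·C·C·ABC·BCA·ABC·BCA·C·BCA
    A ↦ C
    B ↦ ABC
    C ↦ BCA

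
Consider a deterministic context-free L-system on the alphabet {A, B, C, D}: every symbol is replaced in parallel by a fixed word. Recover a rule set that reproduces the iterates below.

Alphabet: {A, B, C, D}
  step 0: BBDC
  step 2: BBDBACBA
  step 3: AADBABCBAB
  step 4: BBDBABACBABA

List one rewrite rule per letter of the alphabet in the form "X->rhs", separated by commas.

A->B, B->A, C->CB, D->DB

  step 3 ⇒ step 4: AADBABCBAB ⇒ B·B·DB·A·B·A·CB·A·B·A
    A ↦ B
    B ↦ A
    C ↦ CB
    D ↦ DB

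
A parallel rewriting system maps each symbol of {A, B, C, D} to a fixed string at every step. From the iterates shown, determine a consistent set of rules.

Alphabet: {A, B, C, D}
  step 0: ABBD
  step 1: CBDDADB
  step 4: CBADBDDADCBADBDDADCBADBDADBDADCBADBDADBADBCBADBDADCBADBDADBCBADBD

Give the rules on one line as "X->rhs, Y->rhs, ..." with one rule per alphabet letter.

  step 0 ⇒ step 1: ABBD ⇒ CB·D·D·ADB
    A ↦ CB
    B ↦ D
    D ↦ ADB
    C ↦ DA  (constrained at step 1)

A->CB, B->D, C->DA, D->ADB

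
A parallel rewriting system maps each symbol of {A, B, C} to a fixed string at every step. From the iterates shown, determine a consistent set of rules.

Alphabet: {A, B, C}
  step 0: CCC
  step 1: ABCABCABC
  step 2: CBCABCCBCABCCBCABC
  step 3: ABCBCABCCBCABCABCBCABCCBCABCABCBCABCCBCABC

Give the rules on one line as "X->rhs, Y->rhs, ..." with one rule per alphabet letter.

  step 2 ⇒ step 3: CBCABCCBCABCCBCABC ⇒ ABC·BC·ABC·C·BC·ABC·ABC·BC·ABC·C·BC·ABC·ABC·BC·ABC·C·BC·ABC
    A ↦ C
    B ↦ BC
    C ↦ ABC

A->C, B->BC, C->ABC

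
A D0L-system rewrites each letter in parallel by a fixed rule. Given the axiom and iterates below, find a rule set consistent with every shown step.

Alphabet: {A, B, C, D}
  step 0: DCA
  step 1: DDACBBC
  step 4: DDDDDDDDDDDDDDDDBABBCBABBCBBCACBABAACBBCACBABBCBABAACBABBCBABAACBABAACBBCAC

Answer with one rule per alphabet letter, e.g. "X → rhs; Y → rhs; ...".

A->BBC, B->BA, C->AC, D->DD

  step 0 ⇒ step 1: DCA ⇒ DD·AC·BBC
    A ↦ BBC
    C ↦ AC
    D ↦ DD
    B ↦ BA  (constrained at step 1)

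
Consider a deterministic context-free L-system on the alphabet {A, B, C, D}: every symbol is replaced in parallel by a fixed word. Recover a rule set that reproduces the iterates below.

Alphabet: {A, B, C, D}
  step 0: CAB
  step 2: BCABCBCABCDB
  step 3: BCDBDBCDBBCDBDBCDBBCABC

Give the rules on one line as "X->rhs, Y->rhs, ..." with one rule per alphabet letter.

A->D, B->BC, C->DB, D->BCA

  step 2 ⇒ step 3: BCABCBCABCDB ⇒ BC·DB·D·BC·DB·BC·DB·D·BC·DB·BCA·BC
    A ↦ D
    B ↦ BC
    C ↦ DB
    D ↦ BCA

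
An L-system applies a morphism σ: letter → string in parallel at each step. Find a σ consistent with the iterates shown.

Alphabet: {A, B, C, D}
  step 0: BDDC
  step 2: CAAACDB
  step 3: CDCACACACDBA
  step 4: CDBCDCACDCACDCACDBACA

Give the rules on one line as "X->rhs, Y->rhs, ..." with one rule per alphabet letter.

  step 3 ⇒ step 4: CDCACACACDBA ⇒ CD·B·CD·CA·CD·CA·CD·CA·CD·B·A·CA
    A ↦ CA
    B ↦ A
    C ↦ CD
    D ↦ B

A->CA, B->A, C->CD, D->B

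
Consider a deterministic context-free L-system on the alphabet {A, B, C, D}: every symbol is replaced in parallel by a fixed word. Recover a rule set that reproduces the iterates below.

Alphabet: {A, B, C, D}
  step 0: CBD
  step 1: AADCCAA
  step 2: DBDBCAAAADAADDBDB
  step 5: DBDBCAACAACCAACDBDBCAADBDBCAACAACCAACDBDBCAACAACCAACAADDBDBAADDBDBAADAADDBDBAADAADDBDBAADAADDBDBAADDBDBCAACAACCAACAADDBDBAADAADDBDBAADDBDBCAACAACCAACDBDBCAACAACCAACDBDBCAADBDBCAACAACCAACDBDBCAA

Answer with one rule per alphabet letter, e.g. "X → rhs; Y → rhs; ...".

  step 1 ⇒ step 2: AADCCAA ⇒ DB·DB·CAA·AAD·AAD·DB·DB
    A ↦ DB
    C ↦ AAD
    D ↦ CAA
  step 0 ⇒ step 1: CBD ⇒ AAD·C·CAA
    B ↦ C

A->DB, B->C, C->AAD, D->CAA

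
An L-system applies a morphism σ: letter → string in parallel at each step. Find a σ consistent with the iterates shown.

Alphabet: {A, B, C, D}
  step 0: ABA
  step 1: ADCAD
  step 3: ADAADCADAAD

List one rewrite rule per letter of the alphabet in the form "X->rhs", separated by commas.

A->AD, B->C, C->B, D->A

  step 0 ⇒ step 1: ABA ⇒ AD·C·AD
    A ↦ AD
    B ↦ C
    C ↦ B  (constrained at step 1)
    D ↦ A  (constrained at step 1)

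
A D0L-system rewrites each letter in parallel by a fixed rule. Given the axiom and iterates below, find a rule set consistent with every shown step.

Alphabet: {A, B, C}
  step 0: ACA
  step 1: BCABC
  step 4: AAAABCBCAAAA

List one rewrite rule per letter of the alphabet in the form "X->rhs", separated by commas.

  step 0 ⇒ step 1: ACA ⇒ BC·A·BC
    A ↦ BC
    C ↦ A
    B ↦ A  (constrained at step 1)

A->BC, B->A, C->A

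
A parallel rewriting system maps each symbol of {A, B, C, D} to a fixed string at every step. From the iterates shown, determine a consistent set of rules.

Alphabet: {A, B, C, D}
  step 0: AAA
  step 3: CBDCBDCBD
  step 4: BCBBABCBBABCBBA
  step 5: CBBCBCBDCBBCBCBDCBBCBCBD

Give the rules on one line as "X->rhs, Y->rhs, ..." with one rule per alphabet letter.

A->D, B->CB, C->B, D->BA

  step 4 ⇒ step 5: BCBBABCBBABCBBA ⇒ CB·B·CB·CB·D·CB·B·CB·CB·D·CB·B·CB·CB·D
    A ↦ D
    B ↦ CB
    C ↦ B
  step 3 ⇒ step 4: CBDCBDCBD ⇒ B·CB·BA·B·CB·BA·B·CB·BA
    D ↦ BA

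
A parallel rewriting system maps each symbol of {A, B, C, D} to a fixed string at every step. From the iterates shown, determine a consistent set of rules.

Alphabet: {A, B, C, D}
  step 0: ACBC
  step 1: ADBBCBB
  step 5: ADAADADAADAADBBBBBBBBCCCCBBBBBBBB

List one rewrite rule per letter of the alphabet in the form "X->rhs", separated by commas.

  step 0 ⇒ step 1: ACBC ⇒ AD·BB·C·BB
    A ↦ AD
    B ↦ C
    C ↦ BB
    D ↦ A  (constrained at step 1)

A->AD, B->C, C->BB, D->A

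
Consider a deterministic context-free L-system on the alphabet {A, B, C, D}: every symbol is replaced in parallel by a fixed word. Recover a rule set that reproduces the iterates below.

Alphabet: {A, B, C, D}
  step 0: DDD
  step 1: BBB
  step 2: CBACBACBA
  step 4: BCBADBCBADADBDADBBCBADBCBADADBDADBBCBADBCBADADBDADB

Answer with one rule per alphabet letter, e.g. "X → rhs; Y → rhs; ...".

  step 1 ⇒ step 2: BBB ⇒ CBA·CBA·CBA
    B ↦ CBA
    A ↦ DAD  (constrained at step 2)
    C ↦ DB  (constrained at step 2)
  step 0 ⇒ step 1: DDD ⇒ B·B·B
    D ↦ B

A->DAD, B->CBA, C->DB, D->B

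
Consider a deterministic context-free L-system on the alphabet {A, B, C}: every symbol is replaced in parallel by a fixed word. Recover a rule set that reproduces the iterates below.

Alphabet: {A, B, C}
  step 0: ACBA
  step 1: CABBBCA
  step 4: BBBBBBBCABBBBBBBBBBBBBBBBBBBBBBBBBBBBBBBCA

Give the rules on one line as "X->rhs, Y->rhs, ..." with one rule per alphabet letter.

  step 0 ⇒ step 1: ACBA ⇒ CA·B·BB·CA
    A ↦ CA
    B ↦ BB
    C ↦ B

A->CA, B->BB, C->B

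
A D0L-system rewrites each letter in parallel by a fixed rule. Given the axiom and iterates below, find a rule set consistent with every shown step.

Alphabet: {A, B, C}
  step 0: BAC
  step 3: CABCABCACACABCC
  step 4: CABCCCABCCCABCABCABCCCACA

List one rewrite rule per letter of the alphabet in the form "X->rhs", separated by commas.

  step 3 ⇒ step 4: CABCABCACACABCC ⇒ CA·B·CC·CA·B·CC·CA·B·CA·B·CA·B·CC·CA·CA
    A ↦ B
    B ↦ CC
    C ↦ CA

A->B, B->CC, C->CA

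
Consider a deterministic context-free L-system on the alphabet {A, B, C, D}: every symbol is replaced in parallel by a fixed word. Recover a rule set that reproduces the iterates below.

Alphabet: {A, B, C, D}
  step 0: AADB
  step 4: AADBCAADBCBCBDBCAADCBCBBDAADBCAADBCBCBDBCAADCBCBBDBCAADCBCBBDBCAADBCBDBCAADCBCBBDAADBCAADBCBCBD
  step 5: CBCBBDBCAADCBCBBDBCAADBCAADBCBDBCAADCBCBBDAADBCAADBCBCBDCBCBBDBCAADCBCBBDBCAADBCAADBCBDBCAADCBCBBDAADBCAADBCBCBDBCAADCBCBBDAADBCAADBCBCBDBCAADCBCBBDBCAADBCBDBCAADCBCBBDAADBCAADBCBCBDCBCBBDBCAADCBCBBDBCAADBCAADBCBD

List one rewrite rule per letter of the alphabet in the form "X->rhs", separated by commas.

A->CB, B->BC, C->AAD, D->BD

  step 4 ⇒ step 5: AADBCAADBCBCBDBCAADCBCBBDAADBCAADBCBCBDBCAADCBCBBDBCAADCBCBBDBCAADBCBDBCAADCBCBBDAADBCAADBCBCBD ⇒ CB·CB·BD·BC·AAD·CB·CB·BD·BC·AAD·BC·AAD·BC·BD·BC·AAD·CB·CB·BD·AAD·BC·AAD·BC·BC·BD·CB·CB·BD·BC·AAD·CB·CB·BD·BC·AAD·BC·AAD·BC·BD·BC·AAD·CB·CB·BD·AAD·BC·AAD·BC·BC·BD·BC·AAD·CB·CB·BD·AAD·BC·AAD·BC·BC·BD·BC·AAD·CB·CB·BD·BC·AAD·BC·BD·BC·AAD·CB·CB·BD·AAD·BC·AAD·BC·BC·BD·CB·CB·BD·BC·AAD·CB·CB·BD·BC·AAD·BC·AAD·BC·BD
    A ↦ CB
    B ↦ BC
    C ↦ AAD
    D ↦ BD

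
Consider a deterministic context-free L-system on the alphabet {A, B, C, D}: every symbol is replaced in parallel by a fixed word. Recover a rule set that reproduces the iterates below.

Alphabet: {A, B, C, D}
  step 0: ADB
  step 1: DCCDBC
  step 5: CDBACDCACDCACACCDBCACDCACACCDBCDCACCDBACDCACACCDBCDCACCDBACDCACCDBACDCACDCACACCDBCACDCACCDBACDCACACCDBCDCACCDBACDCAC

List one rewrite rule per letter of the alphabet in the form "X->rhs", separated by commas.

A->DC, B->C, C->AC, D->CDB

  step 0 ⇒ step 1: ADB ⇒ DC·CDB·C
    A ↦ DC
    B ↦ C
    D ↦ CDB
    C ↦ AC  (constrained at step 1)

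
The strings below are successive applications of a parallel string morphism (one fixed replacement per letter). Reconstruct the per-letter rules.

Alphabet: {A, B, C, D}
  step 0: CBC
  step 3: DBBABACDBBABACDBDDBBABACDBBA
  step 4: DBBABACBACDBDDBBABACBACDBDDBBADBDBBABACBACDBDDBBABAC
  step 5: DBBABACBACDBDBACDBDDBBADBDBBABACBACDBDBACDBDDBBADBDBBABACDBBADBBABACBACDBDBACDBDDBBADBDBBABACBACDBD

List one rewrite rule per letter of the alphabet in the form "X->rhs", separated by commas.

  step 4 ⇒ step 5: DBBABACBACDBDDBBABACBACDBDDBBADBDBBABACBACDBDDBBABAC ⇒ DB·BA·BA·C·BA·C·DBD·BA·C·DBD·DB·BA·DB·DB·BA·BA·C·BA·C·DBD·BA·C·DBD·DB·BA·DB·DB·BA·BA·C·DB·BA·DB·BA·BA·C·BA·C·DBD·BA·C·DBD·DB·BA·DB·DB·BA·BA·C·BA·C·DBD
    A ↦ C
    B ↦ BA
    C ↦ DBD
    D ↦ DB

A->C, B->BA, C->DBD, D->DB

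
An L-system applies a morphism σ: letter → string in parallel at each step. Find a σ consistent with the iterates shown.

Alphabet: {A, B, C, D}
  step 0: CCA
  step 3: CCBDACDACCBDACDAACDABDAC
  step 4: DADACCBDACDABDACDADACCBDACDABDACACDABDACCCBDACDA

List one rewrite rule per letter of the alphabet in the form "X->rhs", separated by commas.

  step 3 ⇒ step 4: CCBDACDACCBDACDAACDABDAC ⇒ DA·DA·CC·BD·AC·DA·BD·AC·DA·DA·CC·BD·AC·DA·BD·AC·AC·DA·BD·AC·CC·BD·AC·DA
    A ↦ AC
    B ↦ CC
    C ↦ DA
    D ↦ BD

A->AC, B->CC, C->DA, D->BD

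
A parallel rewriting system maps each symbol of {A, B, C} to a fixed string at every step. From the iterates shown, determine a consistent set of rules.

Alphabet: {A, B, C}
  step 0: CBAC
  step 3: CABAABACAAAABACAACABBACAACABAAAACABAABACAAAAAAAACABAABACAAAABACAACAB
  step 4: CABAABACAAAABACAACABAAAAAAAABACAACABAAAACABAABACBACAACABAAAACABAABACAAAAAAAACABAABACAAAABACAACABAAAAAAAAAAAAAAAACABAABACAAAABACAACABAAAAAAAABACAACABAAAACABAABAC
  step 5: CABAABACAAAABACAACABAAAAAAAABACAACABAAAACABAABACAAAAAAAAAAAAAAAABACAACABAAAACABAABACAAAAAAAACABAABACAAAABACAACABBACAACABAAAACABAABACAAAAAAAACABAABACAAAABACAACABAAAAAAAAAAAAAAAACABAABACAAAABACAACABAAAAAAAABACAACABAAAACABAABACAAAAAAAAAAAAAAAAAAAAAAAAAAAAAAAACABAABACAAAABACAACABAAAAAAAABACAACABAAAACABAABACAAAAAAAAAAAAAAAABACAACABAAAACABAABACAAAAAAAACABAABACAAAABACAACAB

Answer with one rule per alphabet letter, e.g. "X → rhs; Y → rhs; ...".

A->AA, B->BAC, C->CAB

  step 4 ⇒ step 5: CABAABACAAAABACAACABAAAAAAAABACAACABAAAACABAABACBACAACABAAAACABAABACAAAAAAAACABAABACAAAABACAACABAAAAAAAAAAAAAAAACABAABACAAAABACAACABAAAAAAAABACAACABAAAACABAABAC ⇒ CAB·AA·BAC·AA·AA·BAC·AA·CAB·AA·AA·AA·AA·BAC·AA·CAB·AA·AA·CAB·AA·BAC·AA·AA·AA·AA·AA·AA·AA·AA·BAC·AA·CAB·AA·AA·CAB·AA·BAC·AA·AA·AA·AA·CAB·AA·BAC·AA·AA·BAC·AA·CAB·BAC·AA·CAB·AA·AA·CAB·AA·BAC·AA·AA·AA·AA·CAB·AA·BAC·AA·AA·BAC·AA·CAB·AA·AA·AA·AA·AA·AA·AA·AA·CAB·AA·BAC·AA·AA·BAC·AA·CAB·AA·AA·AA·AA·BAC·AA·CAB·AA·AA·CAB·AA·BAC·AA·AA·AA·AA·AA·AA·AA·AA·AA·AA·AA·AA·AA·AA·AA·AA·CAB·AA·BAC·AA·AA·BAC·AA·CAB·AA·AA·AA·AA·BAC·AA·CAB·AA·AA·CAB·AA·BAC·AA·AA·AA·AA·AA·AA·AA·AA·BAC·AA·CAB·AA·AA·CAB·AA·BAC·AA·AA·AA·AA·CAB·AA·BAC·AA·AA·BAC·AA·CAB
    A ↦ AA
    B ↦ BAC
    C ↦ CAB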